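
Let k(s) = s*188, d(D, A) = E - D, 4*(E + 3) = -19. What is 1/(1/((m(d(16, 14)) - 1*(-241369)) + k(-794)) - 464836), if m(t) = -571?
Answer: -91526/42544579735 ≈ -2.1513e-6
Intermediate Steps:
E = -31/4 (E = -3 + (¼)*(-19) = -3 - 19/4 = -31/4 ≈ -7.7500)
d(D, A) = -31/4 - D
k(s) = 188*s
1/(1/((m(d(16, 14)) - 1*(-241369)) + k(-794)) - 464836) = 1/(1/((-571 - 1*(-241369)) + 188*(-794)) - 464836) = 1/(1/((-571 + 241369) - 149272) - 464836) = 1/(1/(240798 - 149272) - 464836) = 1/(1/91526 - 464836) = 1/(-42544579735/91526) = -91526/42544579735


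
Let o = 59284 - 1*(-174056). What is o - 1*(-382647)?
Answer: 615987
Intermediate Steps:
o = 233340 (o = 59284 + 174056 = 233340)
o - 1*(-382647) = 233340 - 1*(-382647) = 233340 + 382647 = 615987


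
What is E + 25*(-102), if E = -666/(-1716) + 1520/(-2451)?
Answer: -94088261/36894 ≈ -2550.2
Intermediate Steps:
E = -8561/36894 (E = -666*(-1/1716) + 1520*(-1/2451) = 111/286 - 80/129 = -8561/36894 ≈ -0.23204)
E + 25*(-102) = -8561/36894 + 25*(-102) = -8561/36894 - 2550 = -94088261/36894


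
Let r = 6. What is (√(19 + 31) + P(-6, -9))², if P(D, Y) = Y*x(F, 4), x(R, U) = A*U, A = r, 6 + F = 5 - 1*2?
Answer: 46706 - 2160*√2 ≈ 43651.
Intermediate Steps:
F = -3 (F = -6 + (5 - 1*2) = -6 + (5 - 2) = -6 + 3 = -3)
A = 6
x(R, U) = 6*U
P(D, Y) = 24*Y (P(D, Y) = Y*(6*4) = Y*24 = 24*Y)
(√(19 + 31) + P(-6, -9))² = (√(19 + 31) + 24*(-9))² = (√50 - 216)² = (5*√2 - 216)² = (-216 + 5*√2)²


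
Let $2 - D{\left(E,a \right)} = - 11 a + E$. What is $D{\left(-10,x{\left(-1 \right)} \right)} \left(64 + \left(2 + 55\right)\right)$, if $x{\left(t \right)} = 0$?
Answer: $1452$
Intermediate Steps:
$D{\left(E,a \right)} = 2 - E + 11 a$ ($D{\left(E,a \right)} = 2 - \left(- 11 a + E\right) = 2 - \left(E - 11 a\right) = 2 - E + 11 a$)
$D{\left(-10,x{\left(-1 \right)} \right)} \left(64 + \left(2 + 55\right)\right) = \left(2 - -10 + 11 \cdot 0\right) \left(64 + \left(2 + 55\right)\right) = \left(2 + 10 + 0\right) \left(64 + 57\right) = 12 \cdot 121 = 1452$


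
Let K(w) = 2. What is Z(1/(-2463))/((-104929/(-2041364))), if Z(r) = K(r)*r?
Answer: -4082728/258440127 ≈ -0.015798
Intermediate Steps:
Z(r) = 2*r
Z(1/(-2463))/((-104929/(-2041364))) = (2/(-2463))/((-104929/(-2041364))) = (2*(-1/2463))/((-104929*(-1/2041364))) = -2/(2463*104929/2041364) = -2/2463*2041364/104929 = -4082728/258440127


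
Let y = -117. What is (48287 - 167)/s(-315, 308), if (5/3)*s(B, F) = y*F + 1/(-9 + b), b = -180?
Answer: -3031560/1362161 ≈ -2.2256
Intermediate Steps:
s(B, F) = -1/315 - 351*F/5 (s(B, F) = 3*(-117*F + 1/(-9 - 180))/5 = 3*(-117*F + 1/(-189))/5 = 3*(-117*F - 1/189)/5 = 3*(-1/189 - 117*F)/5 = -1/315 - 351*F/5)
(48287 - 167)/s(-315, 308) = (48287 - 167)/(-1/315 - 351/5*308) = 48120/(-1/315 - 108108/5) = 48120/(-1362161/63) = 48120*(-63/1362161) = -3031560/1362161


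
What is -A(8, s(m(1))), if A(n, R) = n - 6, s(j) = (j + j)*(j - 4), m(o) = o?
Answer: -2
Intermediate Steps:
s(j) = 2*j*(-4 + j) (s(j) = (2*j)*(-4 + j) = 2*j*(-4 + j))
A(n, R) = -6 + n
-A(8, s(m(1))) = -(-6 + 8) = -1*2 = -2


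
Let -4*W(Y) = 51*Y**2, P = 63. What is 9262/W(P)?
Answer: -37048/202419 ≈ -0.18303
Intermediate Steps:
W(Y) = -51*Y**2/4
9262/W(P) = 9262/((-51/4*63**2)) = 9262/((-51/4*3969)) = 9262/(-202419/4) = 9262*(-4/202419) = -37048/202419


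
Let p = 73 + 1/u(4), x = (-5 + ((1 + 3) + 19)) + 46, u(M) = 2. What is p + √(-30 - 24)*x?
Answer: 147/2 + 192*I*√6 ≈ 73.5 + 470.3*I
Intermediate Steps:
x = 64 (x = (-5 + (4 + 19)) + 46 = (-5 + 23) + 46 = 18 + 46 = 64)
p = 147/2 (p = 73 + 1/2 = 73 + ½ = 147/2 ≈ 73.500)
p + √(-30 - 24)*x = 147/2 + √(-30 - 24)*64 = 147/2 + √(-54)*64 = 147/2 + (3*I*√6)*64 = 147/2 + 192*I*√6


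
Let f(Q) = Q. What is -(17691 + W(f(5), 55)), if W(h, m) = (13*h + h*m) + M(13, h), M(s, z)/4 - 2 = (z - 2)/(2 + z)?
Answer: -126285/7 ≈ -18041.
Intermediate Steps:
M(s, z) = 8 + 4*(-2 + z)/(2 + z) (M(s, z) = 8 + 4*((z - 2)/(2 + z)) = 8 + 4*((-2 + z)/(2 + z)) = 8 + 4*(-2 + z)/(2 + z))
W(h, m) = 13*h + h*m + 4*(2 + 3*h)/(2 + h) (W(h, m) = (13*h + h*m) + 4*(2 + 3*h)/(2 + h) = 13*h + h*m + 4*(2 + 3*h)/(2 + h))
-(17691 + W(f(5), 55)) = -(17691 + (8 + 12*5 + 5*(2 + 5)*(13 + 55))/(2 + 5)) = -(17691 + (8 + 60 + 5*7*68)/7) = -(17691 + (8 + 60 + 2380)/7) = -(17691 + (⅐)*2448) = -(17691 + 2448/7) = -1*126285/7 = -126285/7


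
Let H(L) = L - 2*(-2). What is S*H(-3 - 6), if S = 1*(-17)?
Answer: 85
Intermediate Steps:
S = -17
H(L) = 4 + L (H(L) = L + 4 = 4 + L)
S*H(-3 - 6) = -17*(4 + (-3 - 6)) = -17*(4 - 9) = -17*(-5) = 85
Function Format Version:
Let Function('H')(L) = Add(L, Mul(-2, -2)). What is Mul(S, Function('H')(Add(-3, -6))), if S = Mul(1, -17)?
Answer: 85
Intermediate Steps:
S = -17
Function('H')(L) = Add(4, L) (Function('H')(L) = Add(L, 4) = Add(4, L))
Mul(S, Function('H')(Add(-3, -6))) = Mul(-17, Add(4, Add(-3, -6))) = Mul(-17, Add(4, -9)) = Mul(-17, -5) = 85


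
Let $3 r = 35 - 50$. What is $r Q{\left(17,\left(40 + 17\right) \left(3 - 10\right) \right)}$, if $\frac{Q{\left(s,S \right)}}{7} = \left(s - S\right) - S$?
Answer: $-28525$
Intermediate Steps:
$Q{\left(s,S \right)} = - 14 S + 7 s$ ($Q{\left(s,S \right)} = 7 \left(\left(s - S\right) - S\right) = 7 \left(s - 2 S\right) = - 14 S + 7 s$)
$r = -5$ ($r = \frac{35 - 50}{3} = \frac{1}{3} \left(-15\right) = -5$)
$r Q{\left(17,\left(40 + 17\right) \left(3 - 10\right) \right)} = - 5 \left(- 14 \left(40 + 17\right) \left(3 - 10\right) + 7 \cdot 17\right) = - 5 \left(- 14 \cdot 57 \left(-7\right) + 119\right) = - 5 \left(\left(-14\right) \left(-399\right) + 119\right) = - 5 \left(5586 + 119\right) = \left(-5\right) 5705 = -28525$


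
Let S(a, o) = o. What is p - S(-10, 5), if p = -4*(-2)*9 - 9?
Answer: 58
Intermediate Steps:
p = 63 (p = 8*9 - 9 = 72 - 9 = 63)
p - S(-10, 5) = 63 - 1*5 = 63 - 5 = 58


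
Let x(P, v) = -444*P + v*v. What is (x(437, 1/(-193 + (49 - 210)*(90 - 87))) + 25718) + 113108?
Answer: -25225989151/456976 ≈ -55202.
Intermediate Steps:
x(P, v) = v² - 444*P (x(P, v) = -444*P + v² = v² - 444*P)
(x(437, 1/(-193 + (49 - 210)*(90 - 87))) + 25718) + 113108 = (((1/(-193 + (49 - 210)*(90 - 87)))² - 444*437) + 25718) + 113108 = (((1/(-193 - 161*3))² - 194028) + 25718) + 113108 = (((1/(-193 - 483))² - 194028) + 25718) + 113108 = (((1/(-676))² - 194028) + 25718) + 113108 = (((-1/676)² - 194028) + 25718) + 113108 = ((1/456976 - 194028) + 25718) + 113108 = (-88666139327/456976 + 25718) + 113108 = -76913630559/456976 + 113108 = -25225989151/456976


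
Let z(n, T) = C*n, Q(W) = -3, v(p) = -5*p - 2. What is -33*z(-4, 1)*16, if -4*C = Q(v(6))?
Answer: 1584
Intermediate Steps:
v(p) = -2 - 5*p
C = ¾ (C = -¼*(-3) = ¾ ≈ 0.75000)
z(n, T) = 3*n/4
-33*z(-4, 1)*16 = -99*(-4)/4*16 = -33*(-3)*16 = 99*16 = 1584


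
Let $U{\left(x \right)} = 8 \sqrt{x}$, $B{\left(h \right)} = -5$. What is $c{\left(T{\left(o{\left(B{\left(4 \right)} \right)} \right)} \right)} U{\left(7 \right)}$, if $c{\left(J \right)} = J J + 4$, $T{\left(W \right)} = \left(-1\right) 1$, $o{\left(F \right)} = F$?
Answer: $40 \sqrt{7} \approx 105.83$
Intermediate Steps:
$T{\left(W \right)} = -1$
$c{\left(J \right)} = 4 + J^{2}$ ($c{\left(J \right)} = J^{2} + 4 = 4 + J^{2}$)
$c{\left(T{\left(o{\left(B{\left(4 \right)} \right)} \right)} \right)} U{\left(7 \right)} = \left(4 + \left(-1\right)^{2}\right) 8 \sqrt{7} = \left(4 + 1\right) 8 \sqrt{7} = 5 \cdot 8 \sqrt{7} = 40 \sqrt{7}$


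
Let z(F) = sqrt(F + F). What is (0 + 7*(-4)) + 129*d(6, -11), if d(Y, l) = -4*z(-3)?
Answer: -28 - 516*I*sqrt(6) ≈ -28.0 - 1263.9*I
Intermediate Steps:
z(F) = sqrt(2)*sqrt(F) (z(F) = sqrt(2*F) = sqrt(2)*sqrt(F))
d(Y, l) = -4*I*sqrt(6) (d(Y, l) = -4*sqrt(2)*sqrt(-3) = -4*sqrt(2)*I*sqrt(3) = -4*I*sqrt(6))
(0 + 7*(-4)) + 129*d(6, -11) = (0 + 7*(-4)) + 129*(-4*I*sqrt(6)) = (0 - 28) - 516*I*sqrt(6) = -28 - 516*I*sqrt(6)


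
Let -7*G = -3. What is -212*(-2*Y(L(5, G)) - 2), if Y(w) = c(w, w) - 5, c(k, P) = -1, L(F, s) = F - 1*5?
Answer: -2120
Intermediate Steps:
G = 3/7 (G = -⅐*(-3) = 3/7 ≈ 0.42857)
L(F, s) = -5 + F (L(F, s) = F - 5 = -5 + F)
Y(w) = -6 (Y(w) = -1 - 5 = -6)
-212*(-2*Y(L(5, G)) - 2) = -212*(-2*(-6) - 2) = -212*(12 - 2) = -212*10 = -106*20 = -2120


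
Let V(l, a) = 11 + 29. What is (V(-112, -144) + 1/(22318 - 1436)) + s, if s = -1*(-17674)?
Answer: 369903749/20882 ≈ 17714.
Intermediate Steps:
V(l, a) = 40
s = 17674
(V(-112, -144) + 1/(22318 - 1436)) + s = (40 + 1/(22318 - 1436)) + 17674 = (40 + 1/20882) + 17674 = 835281/20882 + 17674 = 369903749/20882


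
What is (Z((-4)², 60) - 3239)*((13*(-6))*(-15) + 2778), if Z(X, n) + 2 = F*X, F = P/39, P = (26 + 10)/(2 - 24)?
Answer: -1830130932/143 ≈ -1.2798e+7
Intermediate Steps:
P = -18/11 (P = 36/(-22) = 36*(-1/22) = -18/11 ≈ -1.6364)
F = -6/143 (F = -18/11/39 = -18/11*1/39 = -6/143 ≈ -0.041958)
Z(X, n) = -2 - 6*X/143
(Z((-4)², 60) - 3239)*((13*(-6))*(-15) + 2778) = ((-2 - 6/143*(-4)²) - 3239)*((13*(-6))*(-15) + 2778) = ((-2 - 6/143*16) - 3239)*(-78*(-15) + 2778) = ((-2 - 96/143) - 3239)*(1170 + 2778) = (-382/143 - 3239)*3948 = -463559/143*3948 = -1830130932/143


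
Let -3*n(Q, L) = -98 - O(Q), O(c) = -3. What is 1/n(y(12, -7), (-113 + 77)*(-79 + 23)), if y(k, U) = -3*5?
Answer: 3/95 ≈ 0.031579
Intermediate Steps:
y(k, U) = -15
n(Q, L) = 95/3 (n(Q, L) = -(-98 - 1*(-3))/3 = -(-98 + 3)/3 = -⅓*(-95) = 95/3)
1/n(y(12, -7), (-113 + 77)*(-79 + 23)) = 1/(95/3) = 3/95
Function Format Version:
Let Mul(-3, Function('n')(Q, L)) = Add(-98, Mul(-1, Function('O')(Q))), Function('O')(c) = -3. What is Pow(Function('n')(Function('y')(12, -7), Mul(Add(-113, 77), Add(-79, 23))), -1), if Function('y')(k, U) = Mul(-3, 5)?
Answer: Rational(3, 95) ≈ 0.031579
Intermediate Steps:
Function('y')(k, U) = -15
Function('n')(Q, L) = Rational(95, 3) (Function('n')(Q, L) = Mul(Rational(-1, 3), Add(-98, Mul(-1, -3))) = Mul(Rational(-1, 3), Add(-98, 3)) = Mul(Rational(-1, 3), -95) = Rational(95, 3))
Pow(Function('n')(Function('y')(12, -7), Mul(Add(-113, 77), Add(-79, 23))), -1) = Pow(Rational(95, 3), -1) = Rational(3, 95)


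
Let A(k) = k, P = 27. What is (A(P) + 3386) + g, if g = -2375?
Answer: 1038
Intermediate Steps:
(A(P) + 3386) + g = (27 + 3386) - 2375 = 3413 - 2375 = 1038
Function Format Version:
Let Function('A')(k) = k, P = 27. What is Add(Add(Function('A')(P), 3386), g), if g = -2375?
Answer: 1038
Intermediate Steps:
Add(Add(Function('A')(P), 3386), g) = Add(Add(27, 3386), -2375) = Add(3413, -2375) = 1038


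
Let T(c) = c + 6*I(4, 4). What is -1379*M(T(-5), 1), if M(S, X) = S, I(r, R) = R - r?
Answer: 6895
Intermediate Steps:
T(c) = c (T(c) = c + 6*(4 - 1*4) = c + 6*(4 - 4) = c + 6*0 = c + 0 = c)
-1379*M(T(-5), 1) = -1379*(-5) = 6895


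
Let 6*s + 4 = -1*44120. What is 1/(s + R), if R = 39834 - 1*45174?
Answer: -1/12694 ≈ -7.8777e-5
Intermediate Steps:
R = -5340 (R = 39834 - 45174 = -5340)
s = -7354 (s = -⅔ + (-1*44120)/6 = -⅔ + (⅙)*(-44120) = -⅔ - 22060/3 = -7354)
1/(s + R) = 1/(-7354 - 5340) = 1/(-12694) = -1/12694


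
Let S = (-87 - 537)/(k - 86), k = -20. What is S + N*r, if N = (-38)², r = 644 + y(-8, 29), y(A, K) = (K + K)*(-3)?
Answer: 35970352/53 ≈ 6.7869e+5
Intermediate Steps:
y(A, K) = -6*K (y(A, K) = (2*K)*(-3) = -6*K)
S = 312/53 (S = (-87 - 537)/(-20 - 86) = -624/(-106) = -624*(-1/106) = 312/53 ≈ 5.8868)
r = 470 (r = 644 - 6*29 = 644 - 174 = 470)
N = 1444
S + N*r = 312/53 + 1444*470 = 312/53 + 678680 = 35970352/53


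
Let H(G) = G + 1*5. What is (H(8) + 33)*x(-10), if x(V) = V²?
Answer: 4600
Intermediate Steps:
H(G) = 5 + G (H(G) = G + 5 = 5 + G)
(H(8) + 33)*x(-10) = ((5 + 8) + 33)*(-10)² = (13 + 33)*100 = 46*100 = 4600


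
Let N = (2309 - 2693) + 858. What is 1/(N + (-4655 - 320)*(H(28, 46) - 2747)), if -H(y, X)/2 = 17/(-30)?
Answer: 3/40983482 ≈ 7.3200e-8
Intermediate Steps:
H(y, X) = 17/15 (H(y, X) = -34/(-30) = -34*(-1)/30 = -2*(-17/30) = 17/15)
N = 474 (N = -384 + 858 = 474)
1/(N + (-4655 - 320)*(H(28, 46) - 2747)) = 1/(474 + (-4655 - 320)*(17/15 - 2747)) = 1/(474 - 4975*(-41188/15)) = 1/(474 + 40982060/3) = 1/(40983482/3) = 3/40983482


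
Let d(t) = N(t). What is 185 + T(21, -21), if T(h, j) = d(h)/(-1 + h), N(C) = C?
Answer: 3721/20 ≈ 186.05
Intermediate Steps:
d(t) = t
T(h, j) = h/(-1 + h)
185 + T(21, -21) = 185 + 21/(-1 + 21) = 185 + 21/20 = 3721/20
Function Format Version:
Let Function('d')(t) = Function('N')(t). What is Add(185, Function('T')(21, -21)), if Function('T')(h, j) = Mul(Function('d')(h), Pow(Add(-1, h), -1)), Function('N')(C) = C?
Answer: Rational(3721, 20) ≈ 186.05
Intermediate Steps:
Function('d')(t) = t
Function('T')(h, j) = Mul(h, Pow(Add(-1, h), -1))
Add(185, Function('T')(21, -21)) = Add(185, Mul(21, Pow(Add(-1, 21), -1))) = Add(185, Mul(21, Pow(20, -1))) = Add(185, Mul(21, Rational(1, 20))) = Add(185, Rational(21, 20)) = Rational(3721, 20)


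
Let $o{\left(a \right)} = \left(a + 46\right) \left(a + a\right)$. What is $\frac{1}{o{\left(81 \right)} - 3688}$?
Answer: $\frac{1}{16886} \approx 5.9221 \cdot 10^{-5}$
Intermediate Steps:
$o{\left(a \right)} = 2 a \left(46 + a\right)$ ($o{\left(a \right)} = \left(46 + a\right) 2 a = 2 a \left(46 + a\right)$)
$\frac{1}{o{\left(81 \right)} - 3688} = \frac{1}{2 \cdot 81 \left(46 + 81\right) - 3688} = \frac{1}{2 \cdot 81 \cdot 127 - 3688} = \frac{1}{20574 - 3688} = \frac{1}{16886}$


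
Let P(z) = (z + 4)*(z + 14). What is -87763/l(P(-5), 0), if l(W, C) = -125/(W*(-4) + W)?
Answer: 2369601/125 ≈ 18957.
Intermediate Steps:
P(z) = (4 + z)*(14 + z)
l(W, C) = 125/(3*W) (l(W, C) = -125/(-4*W + W) = -125*(-1/(3*W)) = -(-125)/(3*W) = 125/(3*W))
-87763/l(P(-5), 0) = -87763/(125/(3*(56 + (-5)² + 18*(-5)))) = -87763/(125/(3*(56 + 25 - 90))) = -87763/((125/3)/(-9)) = -87763/((125/3)*(-⅑)) = -87763/(-125/27) = -87763*(-27/125) = 2369601/125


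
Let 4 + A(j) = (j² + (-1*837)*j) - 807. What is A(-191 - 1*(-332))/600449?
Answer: -98947/600449 ≈ -0.16479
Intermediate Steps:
A(j) = -811 + j² - 837*j (A(j) = -4 + ((j² + (-1*837)*j) - 807) = -4 + ((j² - 837*j) - 807) = -4 + (-807 + j² - 837*j) = -811 + j² - 837*j)
A(-191 - 1*(-332))/600449 = (-811 + (-191 - 1*(-332))² - 837*(-191 - 1*(-332)))/600449 = (-811 + (-191 + 332)² - 837*(-191 + 332))*(1/600449) = (-811 + 141² - 837*141)*(1/600449) = (-811 + 19881 - 118017)*(1/600449) = -98947*1/600449 = -98947/600449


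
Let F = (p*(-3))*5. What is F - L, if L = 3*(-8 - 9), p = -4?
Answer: 111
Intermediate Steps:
F = 60 (F = -4*(-3)*5 = 12*5 = 60)
L = -51 (L = 3*(-17) = -51)
F - L = 60 - 1*(-51) = 60 + 51 = 111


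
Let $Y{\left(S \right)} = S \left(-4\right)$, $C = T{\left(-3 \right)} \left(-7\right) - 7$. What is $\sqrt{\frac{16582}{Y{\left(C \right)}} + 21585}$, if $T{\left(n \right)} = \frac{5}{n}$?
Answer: $\frac{\sqrt{4056549}}{14} \approx 143.86$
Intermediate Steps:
$C = \frac{14}{3}$ ($C = \frac{5}{-3} \left(-7\right) - 7 = 5 \left(- \frac{1}{3}\right) \left(-7\right) - 7 = \left(- \frac{5}{3}\right) \left(-7\right) - 7 = \frac{35}{3} - 7 = \frac{14}{3} \approx 4.6667$)
$Y{\left(S \right)} = - 4 S$
$\sqrt{\frac{16582}{Y{\left(C \right)}} + 21585} = \sqrt{\frac{16582}{\left(-4\right) \frac{14}{3}} + 21585} = \sqrt{\frac{16582}{- \frac{56}{3}} + 21585} = \sqrt{16582 \left(- \frac{3}{56}\right) + 21585} = \sqrt{- \frac{24873}{28} + 21585} = \sqrt{\frac{579507}{28}} = \frac{\sqrt{4056549}}{14}$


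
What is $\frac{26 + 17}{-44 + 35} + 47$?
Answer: $\frac{380}{9} \approx 42.222$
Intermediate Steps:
$\frac{26 + 17}{-44 + 35} + 47 = \frac{1}{-9} \cdot 43 + 47 = \left(- \frac{1}{9}\right) 43 + 47 = - \frac{43}{9} + 47 = \frac{380}{9}$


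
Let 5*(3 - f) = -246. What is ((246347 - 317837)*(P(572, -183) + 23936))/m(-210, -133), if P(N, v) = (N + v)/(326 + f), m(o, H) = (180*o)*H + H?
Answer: -3235989202290/9506561897 ≈ -340.40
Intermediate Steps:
f = 261/5 (f = 3 - ⅕*(-246) = 3 + 246/5 = 261/5 ≈ 52.200)
m(o, H) = H + 180*H*o (m(o, H) = 180*H*o + H = H + 180*H*o)
P(N, v) = 5*N/1891 + 5*v/1891 (P(N, v) = (N + v)/(326 + 261/5) = (N + v)/(1891/5) = (N + v)*(5/1891) = 5*N/1891 + 5*v/1891)
((246347 - 317837)*(P(572, -183) + 23936))/m(-210, -133) = ((246347 - 317837)*(((5/1891)*572 + (5/1891)*(-183)) + 23936))/((-133*(1 + 180*(-210)))) = (-71490*((2860/1891 - 15/31) + 23936))/((-133*(1 - 37800))) = (-71490*(1945/1891 + 23936))/((-133*(-37799))) = -71490*45264921/1891/5027267 = -3235989202290/1891*1/5027267 = -3235989202290/9506561897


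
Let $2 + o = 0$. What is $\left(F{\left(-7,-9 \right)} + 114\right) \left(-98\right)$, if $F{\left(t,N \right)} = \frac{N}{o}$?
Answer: $-11613$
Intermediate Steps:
$o = -2$ ($o = -2 + 0 = -2$)
$F{\left(t,N \right)} = - \frac{N}{2}$ ($F{\left(t,N \right)} = \frac{N}{-2} = N \left(- \frac{1}{2}\right) = - \frac{N}{2}$)
$\left(F{\left(-7,-9 \right)} + 114\right) \left(-98\right) = \left(\left(- \frac{1}{2}\right) \left(-9\right) + 114\right) \left(-98\right) = \left(\frac{9}{2} + 114\right) \left(-98\right) = \frac{237}{2} \left(-98\right) = -11613$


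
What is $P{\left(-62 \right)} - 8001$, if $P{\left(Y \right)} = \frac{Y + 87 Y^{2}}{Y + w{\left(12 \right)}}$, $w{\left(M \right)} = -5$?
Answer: $- \frac{870433}{67} \approx -12992.0$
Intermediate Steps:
$P{\left(Y \right)} = \frac{Y + 87 Y^{2}}{-5 + Y}$ ($P{\left(Y \right)} = \frac{Y + 87 Y^{2}}{Y - 5} = \frac{Y + 87 Y^{2}}{-5 + Y}$)
$P{\left(-62 \right)} - 8001 = - \frac{62 \left(1 + 87 \left(-62\right)\right)}{-5 - 62} - 8001 = - \frac{62 \left(1 - 5394\right)}{-67} - 8001 = \left(-62\right) \left(- \frac{1}{67}\right) \left(-5393\right) - 8001 = - \frac{334366}{67} - 8001 = - \frac{870433}{67}$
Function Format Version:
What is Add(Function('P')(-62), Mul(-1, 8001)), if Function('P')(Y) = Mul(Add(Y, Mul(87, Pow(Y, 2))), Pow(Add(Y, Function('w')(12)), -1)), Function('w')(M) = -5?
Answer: Rational(-870433, 67) ≈ -12992.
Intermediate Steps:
Function('P')(Y) = Mul(Pow(Add(-5, Y), -1), Add(Y, Mul(87, Pow(Y, 2)))) (Function('P')(Y) = Mul(Add(Y, Mul(87, Pow(Y, 2))), Pow(Add(Y, -5), -1)) = Mul(Add(Y, Mul(87, Pow(Y, 2))), Pow(Add(-5, Y), -1)) = Mul(Pow(Add(-5, Y), -1), Add(Y, Mul(87, Pow(Y, 2)))))
Add(Function('P')(-62), Mul(-1, 8001)) = Add(Mul(-62, Pow(Add(-5, -62), -1), Add(1, Mul(87, -62))), Mul(-1, 8001)) = Add(Mul(-62, Pow(-67, -1), Add(1, -5394)), -8001) = Add(Mul(-62, Rational(-1, 67), -5393), -8001) = Add(Rational(-334366, 67), -8001) = Rational(-870433, 67)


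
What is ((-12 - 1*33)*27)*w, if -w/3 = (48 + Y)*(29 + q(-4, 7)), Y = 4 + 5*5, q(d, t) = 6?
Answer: 9823275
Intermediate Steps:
Y = 29 (Y = 4 + 25 = 29)
w = -8085 (w = -3*(48 + 29)*(29 + 6) = -231*35 = -3*2695 = -8085)
((-12 - 1*33)*27)*w = ((-12 - 1*33)*27)*(-8085) = ((-12 - 33)*27)*(-8085) = -45*27*(-8085) = -1215*(-8085) = 9823275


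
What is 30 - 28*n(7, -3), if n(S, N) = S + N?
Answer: -82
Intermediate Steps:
n(S, N) = N + S
30 - 28*n(7, -3) = 30 - 28*(-3 + 7) = 30 - 28*4 = 30 - 112 = -82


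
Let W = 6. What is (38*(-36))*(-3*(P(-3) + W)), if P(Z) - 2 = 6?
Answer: 57456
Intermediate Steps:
P(Z) = 8 (P(Z) = 2 + 6 = 8)
(38*(-36))*(-3*(P(-3) + W)) = (38*(-36))*(-3*(8 + 6)) = -(-4104)*14 = -1368*(-42) = 57456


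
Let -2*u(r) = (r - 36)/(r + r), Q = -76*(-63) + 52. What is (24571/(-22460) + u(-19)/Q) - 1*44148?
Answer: -1657936230087/37553120 ≈ -44149.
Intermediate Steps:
Q = 4840 (Q = 4788 + 52 = 4840)
u(r) = -(-36 + r)/(4*r) (u(r) = -(r - 36)/(2*(r + r)) = -(-36 + r)/(2*(2*r)) = -(-36 + r)*1/(2*r)/2 = -(-36 + r)/(4*r))
(24571/(-22460) + u(-19)/Q) - 1*44148 = (24571/(-22460) + ((1/4)*(36 - 1*(-19))/(-19))/4840) - 1*44148 = (24571*(-1/22460) + ((1/4)*(-1/19)*(36 + 19))*(1/4840)) - 44148 = (-24571/22460 + ((1/4)*(-1/19)*55)*(1/4840)) - 44148 = (-24571/22460 - 55/76*1/4840) - 44148 = (-24571/22460 - 1/6688) - 44148 = -41088327/37553120 - 44148 = -1657936230087/37553120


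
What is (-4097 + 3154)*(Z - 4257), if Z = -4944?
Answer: 8676543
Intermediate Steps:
(-4097 + 3154)*(Z - 4257) = (-4097 + 3154)*(-4944 - 4257) = -943*(-9201) = 8676543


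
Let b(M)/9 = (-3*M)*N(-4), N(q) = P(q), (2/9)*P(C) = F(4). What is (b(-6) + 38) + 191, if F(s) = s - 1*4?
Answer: 229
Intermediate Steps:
F(s) = -4 + s (F(s) = s - 4 = -4 + s)
P(C) = 0 (P(C) = 9*(-4 + 4)/2 = (9/2)*0 = 0)
N(q) = 0
b(M) = 0 (b(M) = 9*(-3*M*0) = 9*0 = 0)
(b(-6) + 38) + 191 = (0 + 38) + 191 = 38 + 191 = 229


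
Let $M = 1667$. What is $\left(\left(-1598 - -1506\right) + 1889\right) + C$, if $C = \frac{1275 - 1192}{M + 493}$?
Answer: $\frac{3881603}{2160} \approx 1797.0$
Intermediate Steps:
$C = \frac{83}{2160}$ ($C = \frac{1275 - 1192}{1667 + 493} = \frac{83}{2160} \approx 0.038426$)
$\left(\left(-1598 - -1506\right) + 1889\right) + C = \left(\left(-1598 - -1506\right) + 1889\right) + \frac{83}{2160} = \left(\left(-1598 + 1506\right) + 1889\right) + \frac{83}{2160} = \left(-92 + 1889\right) + \frac{83}{2160} = 1797 + \frac{83}{2160} = \frac{3881603}{2160}$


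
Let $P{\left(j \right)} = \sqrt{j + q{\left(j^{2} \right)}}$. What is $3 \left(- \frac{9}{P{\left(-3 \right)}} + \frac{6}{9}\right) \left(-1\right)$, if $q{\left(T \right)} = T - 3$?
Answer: $-2 + 9 \sqrt{3} \approx 13.588$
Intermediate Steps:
$q{\left(T \right)} = -3 + T$ ($q{\left(T \right)} = T - 3 = -3 + T$)
$P{\left(j \right)} = \sqrt{-3 + j + j^{2}}$ ($P{\left(j \right)} = \sqrt{j + \left(-3 + j^{2}\right)} = \sqrt{-3 + j + j^{2}}$)
$3 \left(- \frac{9}{P{\left(-3 \right)}} + \frac{6}{9}\right) \left(-1\right) = 3 \left(- \frac{9}{\sqrt{-3 - 3 + \left(-3\right)^{2}}} + \frac{6}{9}\right) \left(-1\right) = 3 \left(- \frac{9}{\sqrt{-3 - 3 + 9}} + 6 \cdot \frac{1}{9}\right) \left(-1\right) = 3 \left(- \frac{9}{\sqrt{3}} + \frac{2}{3}\right) \left(-1\right) = 3 \left(- 9 \frac{\sqrt{3}}{3} + \frac{2}{3}\right) \left(-1\right) = 3 \left(- 3 \sqrt{3} + \frac{2}{3}\right) \left(-1\right) = 3 \left(\frac{2}{3} - 3 \sqrt{3}\right) \left(-1\right) = \left(2 - 9 \sqrt{3}\right) \left(-1\right) = -2 + 9 \sqrt{3}$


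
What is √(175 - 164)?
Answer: √11 ≈ 3.3166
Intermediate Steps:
√(175 - 164) = √11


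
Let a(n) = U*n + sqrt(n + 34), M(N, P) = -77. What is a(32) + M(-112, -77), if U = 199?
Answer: 6291 + sqrt(66) ≈ 6299.1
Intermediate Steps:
a(n) = sqrt(34 + n) + 199*n (a(n) = 199*n + sqrt(n + 34) = 199*n + sqrt(34 + n) = sqrt(34 + n) + 199*n)
a(32) + M(-112, -77) = (sqrt(34 + 32) + 199*32) - 77 = (sqrt(66) + 6368) - 77 = (6368 + sqrt(66)) - 77 = 6291 + sqrt(66)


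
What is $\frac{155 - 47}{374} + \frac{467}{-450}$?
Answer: $- \frac{63029}{84150} \approx -0.74901$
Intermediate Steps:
$\frac{155 - 47}{374} + \frac{467}{-450} = 108 \cdot \frac{1}{374} + 467 \left(- \frac{1}{450}\right) = \frac{54}{187} - \frac{467}{450} = - \frac{63029}{84150}$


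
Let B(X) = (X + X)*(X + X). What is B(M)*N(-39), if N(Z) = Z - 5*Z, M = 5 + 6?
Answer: 75504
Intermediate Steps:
M = 11
N(Z) = -4*Z
B(X) = 4*X² (B(X) = (2*X)*(2*X) = 4*X²)
B(M)*N(-39) = (4*11²)*(-4*(-39)) = (4*121)*156 = 484*156 = 75504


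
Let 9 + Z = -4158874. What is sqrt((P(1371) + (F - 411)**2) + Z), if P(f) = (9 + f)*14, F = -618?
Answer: I*sqrt(3080722) ≈ 1755.2*I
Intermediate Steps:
Z = -4158883 (Z = -9 - 4158874 = -4158883)
P(f) = 126 + 14*f
sqrt((P(1371) + (F - 411)**2) + Z) = sqrt(((126 + 14*1371) + (-618 - 411)**2) - 4158883) = sqrt(((126 + 19194) + (-1029)**2) - 4158883) = sqrt((19320 + 1058841) - 4158883) = sqrt(1078161 - 4158883) = sqrt(-3080722) = I*sqrt(3080722)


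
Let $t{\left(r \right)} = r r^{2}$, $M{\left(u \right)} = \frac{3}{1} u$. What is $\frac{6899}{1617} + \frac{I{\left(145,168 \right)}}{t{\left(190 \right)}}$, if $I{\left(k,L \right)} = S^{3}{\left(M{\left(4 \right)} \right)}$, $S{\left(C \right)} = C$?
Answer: $\frac{5915379397}{1386375375} \approx 4.2668$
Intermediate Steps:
$M{\left(u \right)} = 3 u$ ($M{\left(u \right)} = 3 \cdot 1 u = 3 u$)
$I{\left(k,L \right)} = 1728$ ($I{\left(k,L \right)} = \left(3 \cdot 4\right)^{3} = 12^{3} = 1728$)
$t{\left(r \right)} = r^{3}$
$\frac{6899}{1617} + \frac{I{\left(145,168 \right)}}{t{\left(190 \right)}} = \frac{6899}{1617} + \frac{1728}{190^{3}} = 6899 \cdot \frac{1}{1617} + \frac{1728}{6859000} = \frac{6899}{1617} + 1728 \cdot \frac{1}{6859000} = \frac{6899}{1617} + \frac{216}{857375} = \frac{5915379397}{1386375375}$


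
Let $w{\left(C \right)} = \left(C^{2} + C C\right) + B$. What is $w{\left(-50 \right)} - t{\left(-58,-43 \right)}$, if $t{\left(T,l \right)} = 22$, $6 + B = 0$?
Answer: $4972$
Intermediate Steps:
$B = -6$ ($B = -6 + 0 = -6$)
$w{\left(C \right)} = -6 + 2 C^{2}$ ($w{\left(C \right)} = \left(C^{2} + C C\right) - 6 = \left(C^{2} + C^{2}\right) - 6 = 2 C^{2} - 6 = -6 + 2 C^{2}$)
$w{\left(-50 \right)} - t{\left(-58,-43 \right)} = \left(-6 + 2 \left(-50\right)^{2}\right) - 22 = \left(-6 + 2 \cdot 2500\right) - 22 = \left(-6 + 5000\right) - 22 = 4994 - 22 = 4972$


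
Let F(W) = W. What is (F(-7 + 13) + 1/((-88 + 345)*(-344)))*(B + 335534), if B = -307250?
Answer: 3750790737/22102 ≈ 1.6970e+5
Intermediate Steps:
(F(-7 + 13) + 1/((-88 + 345)*(-344)))*(B + 335534) = ((-7 + 13) + 1/((-88 + 345)*(-344)))*(-307250 + 335534) = (6 + 1/(257*(-344)))*28284 = (6 + 1/(-88408))*28284 = (6 - 1/88408)*28284 = (530447/88408)*28284 = 3750790737/22102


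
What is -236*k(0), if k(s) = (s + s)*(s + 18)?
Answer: 0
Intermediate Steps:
k(s) = 2*s*(18 + s) (k(s) = (2*s)*(18 + s) = 2*s*(18 + s))
-236*k(0) = -472*0*(18 + 0) = -472*0*18 = -236*0 = 0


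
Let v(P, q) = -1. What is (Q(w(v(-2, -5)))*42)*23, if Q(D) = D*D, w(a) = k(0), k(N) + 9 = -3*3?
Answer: 312984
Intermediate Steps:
k(N) = -18 (k(N) = -9 - 3*3 = -9 - 9 = -18)
w(a) = -18
Q(D) = D²
(Q(w(v(-2, -5)))*42)*23 = ((-18)²*42)*23 = (324*42)*23 = 13608*23 = 312984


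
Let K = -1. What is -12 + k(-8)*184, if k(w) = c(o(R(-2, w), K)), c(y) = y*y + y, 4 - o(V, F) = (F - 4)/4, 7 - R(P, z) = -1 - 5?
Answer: 12051/2 ≈ 6025.5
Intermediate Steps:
R(P, z) = 13 (R(P, z) = 7 - (-1 - 5) = 7 - 1*(-6) = 7 + 6 = 13)
o(V, F) = 5 - F/4 (o(V, F) = 4 - (F - 4)/4 = 4 - (-4 + F)/4 = 4 - (-1 + F/4) = 4 + (1 - F/4) = 5 - F/4)
c(y) = y + y² (c(y) = y² + y = y + y²)
k(w) = 525/16 (k(w) = (5 - ¼*(-1))*(1 + (5 - ¼*(-1))) = (5 + ¼)*(1 + (5 + ¼)) = 21*(1 + 21/4)/4 = (21/4)*(25/4) = 525/16)
-12 + k(-8)*184 = -12 + (525/16)*184 = -12 + 12075/2 = 12051/2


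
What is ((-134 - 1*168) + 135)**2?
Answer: 27889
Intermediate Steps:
((-134 - 1*168) + 135)**2 = ((-134 - 168) + 135)**2 = (-302 + 135)**2 = (-167)**2 = 27889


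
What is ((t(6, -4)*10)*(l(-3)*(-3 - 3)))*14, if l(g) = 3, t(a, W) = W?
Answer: 10080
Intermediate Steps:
((t(6, -4)*10)*(l(-3)*(-3 - 3)))*14 = ((-4*10)*(3*(-3 - 3)))*14 = -120*(-6)*14 = -40*(-18)*14 = 720*14 = 10080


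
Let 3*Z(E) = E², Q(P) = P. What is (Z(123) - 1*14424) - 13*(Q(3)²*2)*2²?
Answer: -10317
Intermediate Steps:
Z(E) = E²/3
(Z(123) - 1*14424) - 13*(Q(3)²*2)*2² = ((⅓)*123² - 1*14424) - 13*(3²*2)*2² = ((⅓)*15129 - 14424) - 13*(9*2)*4 = (5043 - 14424) - 13*18*4 = -9381 - 234*4 = -9381 - 1*936 = -9381 - 936 = -10317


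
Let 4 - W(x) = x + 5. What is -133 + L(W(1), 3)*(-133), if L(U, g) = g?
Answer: -532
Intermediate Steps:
W(x) = -1 - x (W(x) = 4 - (x + 5) = 4 - (5 + x) = 4 + (-5 - x) = -1 - x)
-133 + L(W(1), 3)*(-133) = -133 + 3*(-133) = -133 - 399 = -532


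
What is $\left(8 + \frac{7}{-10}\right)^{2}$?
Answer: $\frac{5329}{100} \approx 53.29$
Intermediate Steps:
$\left(8 + \frac{7}{-10}\right)^{2} = \left(8 + 7 \left(- \frac{1}{10}\right)\right)^{2} = \left(8 - \frac{7}{10}\right)^{2} = \left(\frac{73}{10}\right)^{2} = \frac{5329}{100}$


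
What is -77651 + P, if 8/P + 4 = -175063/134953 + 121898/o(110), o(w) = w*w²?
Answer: -5186347062304579/66789151729 ≈ -77653.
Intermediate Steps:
o(w) = w³
P = -102641396000/66789151729 (P = 8/(-4 + (-175063/134953 + 121898/(110³))) = 8/(-4 + (-175063*1/134953 + 121898/1331000)) = 8/(-4 + (-25009/19279 + 121898*(1/1331000))) = 8/(-4 + (-25009/19279 + 60949/665500)) = 8/(-4 - 15468453729/12830174500) = 8/(-66789151729/12830174500) = 8*(-12830174500/66789151729) = -102641396000/66789151729 ≈ -1.5368)
-77651 + P = -77651 - 102641396000/66789151729 = -5186347062304579/66789151729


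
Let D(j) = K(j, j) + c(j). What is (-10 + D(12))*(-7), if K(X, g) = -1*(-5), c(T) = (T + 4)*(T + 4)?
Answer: -1757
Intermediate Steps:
c(T) = (4 + T)**2 (c(T) = (4 + T)*(4 + T) = (4 + T)**2)
K(X, g) = 5
D(j) = 5 + (4 + j)**2
(-10 + D(12))*(-7) = (-10 + (5 + (4 + 12)**2))*(-7) = (-10 + (5 + 16**2))*(-7) = (-10 + (5 + 256))*(-7) = (-10 + 261)*(-7) = 251*(-7) = -1757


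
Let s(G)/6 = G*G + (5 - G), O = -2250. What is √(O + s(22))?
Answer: 2*√138 ≈ 23.495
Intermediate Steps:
s(G) = 30 - 6*G + 6*G² (s(G) = 6*(G*G + (5 - G)) = 6*(G² + (5 - G)) = 6*(5 + G² - G) = 30 - 6*G + 6*G²)
√(O + s(22)) = √(-2250 + (30 - 6*22 + 6*22²)) = √(-2250 + (30 - 132 + 6*484)) = √(-2250 + (30 - 132 + 2904)) = √(-2250 + 2802) = √552 = 2*√138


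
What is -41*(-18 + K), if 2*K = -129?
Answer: 6765/2 ≈ 3382.5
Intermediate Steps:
K = -129/2 (K = (½)*(-129) = -129/2 ≈ -64.500)
-41*(-18 + K) = -41*(-18 - 129/2) = -41*(-165/2) = 6765/2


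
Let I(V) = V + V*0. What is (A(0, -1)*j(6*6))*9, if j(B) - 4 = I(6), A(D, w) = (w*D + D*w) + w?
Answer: -90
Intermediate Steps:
A(D, w) = w + 2*D*w (A(D, w) = (D*w + D*w) + w = 2*D*w + w = w + 2*D*w)
I(V) = V (I(V) = V + 0 = V)
j(B) = 10 (j(B) = 4 + 6 = 10)
(A(0, -1)*j(6*6))*9 = (-(1 + 2*0)*10)*9 = (-(1 + 0)*10)*9 = (-1*1*10)*9 = -1*10*9 = -10*9 = -90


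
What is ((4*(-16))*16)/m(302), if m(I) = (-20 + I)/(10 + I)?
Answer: -53248/47 ≈ -1132.9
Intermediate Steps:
m(I) = (-20 + I)/(10 + I)
((4*(-16))*16)/m(302) = ((4*(-16))*16)/(((-20 + 302)/(10 + 302))) = (-64*16)/((282/312)) = -1024/((1/312)*282) = -1024/47/52 = -1024*52/47 = -53248/47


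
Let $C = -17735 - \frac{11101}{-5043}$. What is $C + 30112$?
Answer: $\frac{62428312}{5043} \approx 12379.0$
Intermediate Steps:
$C = - \frac{89426504}{5043}$ ($C = -17735 - - \frac{11101}{5043} = -17735 + \frac{11101}{5043} = - \frac{89426504}{5043} \approx -17733.0$)
$C + 30112 = - \frac{89426504}{5043} + 30112 = \frac{62428312}{5043}$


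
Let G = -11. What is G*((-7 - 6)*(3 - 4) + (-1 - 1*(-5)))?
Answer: -187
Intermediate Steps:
G*((-7 - 6)*(3 - 4) + (-1 - 1*(-5))) = -11*((-7 - 6)*(3 - 4) + (-1 - 1*(-5))) = -11*(-13*(-1) + (-1 + 5)) = -11*(13 + 4) = -11*17 = -187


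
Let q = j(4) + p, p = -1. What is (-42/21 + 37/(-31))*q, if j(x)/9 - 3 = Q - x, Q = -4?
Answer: 4554/31 ≈ 146.90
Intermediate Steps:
j(x) = -9 - 9*x (j(x) = 27 + 9*(-4 - x) = 27 + (-36 - 9*x) = -9 - 9*x)
q = -46 (q = (-9 - 9*4) - 1 = (-9 - 36) - 1 = -45 - 1 = -46)
(-42/21 + 37/(-31))*q = (-42/21 + 37/(-31))*(-46) = (-42*1/21 + 37*(-1/31))*(-46) = (-2 - 37/31)*(-46) = -99/31*(-46) = 4554/31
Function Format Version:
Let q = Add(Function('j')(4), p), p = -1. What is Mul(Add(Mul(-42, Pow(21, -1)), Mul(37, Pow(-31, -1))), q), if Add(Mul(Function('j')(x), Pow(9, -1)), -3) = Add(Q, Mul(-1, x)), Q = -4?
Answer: Rational(4554, 31) ≈ 146.90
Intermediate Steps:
Function('j')(x) = Add(-9, Mul(-9, x)) (Function('j')(x) = Add(27, Mul(9, Add(-4, Mul(-1, x)))) = Add(27, Add(-36, Mul(-9, x))) = Add(-9, Mul(-9, x)))
q = -46 (q = Add(Add(-9, Mul(-9, 4)), -1) = Add(Add(-9, -36), -1) = Add(-45, -1) = -46)
Mul(Add(Mul(-42, Pow(21, -1)), Mul(37, Pow(-31, -1))), q) = Mul(Add(Mul(-42, Pow(21, -1)), Mul(37, Pow(-31, -1))), -46) = Mul(Add(Mul(-42, Rational(1, 21)), Mul(37, Rational(-1, 31))), -46) = Mul(Add(-2, Rational(-37, 31)), -46) = Mul(Rational(-99, 31), -46) = Rational(4554, 31)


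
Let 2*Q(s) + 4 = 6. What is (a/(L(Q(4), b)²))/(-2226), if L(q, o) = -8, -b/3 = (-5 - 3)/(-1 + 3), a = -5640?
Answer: 235/5936 ≈ 0.039589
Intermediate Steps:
Q(s) = 1 (Q(s) = -2 + (½)*6 = -2 + 3 = 1)
b = 12 (b = -3*(-5 - 3)/(-1 + 3) = -(-24)/2 = -3*(-4) = 12)
(a/(L(Q(4), b)²))/(-2226) = -5640/((-8)²)/(-2226) = -5640/64*(-1/2226) = -5640*1/64*(-1/2226) = -705/8*(-1/2226) = 235/5936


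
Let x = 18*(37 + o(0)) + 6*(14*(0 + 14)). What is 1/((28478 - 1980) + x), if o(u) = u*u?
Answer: 1/28340 ≈ 3.5286e-5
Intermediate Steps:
o(u) = u²
x = 1842 (x = 18*(37 + 0²) + 6*(14*(0 + 14)) = 18*(37 + 0) + 6*(14*14) = 18*37 + 6*196 = 666 + 1176 = 1842)
1/((28478 - 1980) + x) = 1/((28478 - 1980) + 1842) = 1/(26498 + 1842) = 1/28340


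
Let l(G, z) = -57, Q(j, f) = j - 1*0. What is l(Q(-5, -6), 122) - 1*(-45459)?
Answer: 45402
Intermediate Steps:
Q(j, f) = j (Q(j, f) = j + 0 = j)
l(Q(-5, -6), 122) - 1*(-45459) = -57 - 1*(-45459) = -57 + 45459 = 45402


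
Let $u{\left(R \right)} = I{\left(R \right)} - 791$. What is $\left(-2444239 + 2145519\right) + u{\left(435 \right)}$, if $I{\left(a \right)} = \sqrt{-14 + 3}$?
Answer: $-299511 + i \sqrt{11} \approx -2.9951 \cdot 10^{5} + 3.3166 i$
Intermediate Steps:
$I{\left(a \right)} = i \sqrt{11}$ ($I{\left(a \right)} = \sqrt{-11} = i \sqrt{11}$)
$u{\left(R \right)} = -791 + i \sqrt{11}$ ($u{\left(R \right)} = i \sqrt{11} - 791 = -791 + i \sqrt{11}$)
$\left(-2444239 + 2145519\right) + u{\left(435 \right)} = \left(-2444239 + 2145519\right) - \left(791 - i \sqrt{11}\right) = -298720 - \left(791 - i \sqrt{11}\right) = -299511 + i \sqrt{11}$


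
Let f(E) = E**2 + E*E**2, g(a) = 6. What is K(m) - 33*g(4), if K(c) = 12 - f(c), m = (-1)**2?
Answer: -188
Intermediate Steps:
m = 1
f(E) = E**2 + E**3
K(c) = 12 - c**2*(1 + c)
K(m) - 33*g(4) = (12 - 1*1**2 - 1*1**3) - 33*6 = (12 - 1*1 - 1*1) - 198 = (12 - 1 - 1) - 198 = 10 - 198 = -188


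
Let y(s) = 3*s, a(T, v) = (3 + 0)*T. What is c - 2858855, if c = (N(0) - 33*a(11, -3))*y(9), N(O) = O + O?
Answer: -2888258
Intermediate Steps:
a(T, v) = 3*T
N(O) = 2*O
c = -29403 (c = (2*0 - 99*11)*(3*9) = (0 - 33*33)*27 = (0 - 1089)*27 = -1089*27 = -29403)
c - 2858855 = -29403 - 2858855 = -2888258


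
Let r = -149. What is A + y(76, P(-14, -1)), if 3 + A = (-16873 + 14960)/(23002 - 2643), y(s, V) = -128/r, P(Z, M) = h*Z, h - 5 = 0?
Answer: -6779558/3033491 ≈ -2.2349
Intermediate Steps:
h = 5 (h = 5 + 0 = 5)
P(Z, M) = 5*Z
y(s, V) = 128/149 (y(s, V) = -128/(-149) = -128*(-1/149) = 128/149)
A = -62990/20359 (A = -3 + (-16873 + 14960)/(23002 - 2643) = -3 - 1913/20359 = -62990/20359 ≈ -3.0940)
A + y(76, P(-14, -1)) = -62990/20359 + 128/149 = -6779558/3033491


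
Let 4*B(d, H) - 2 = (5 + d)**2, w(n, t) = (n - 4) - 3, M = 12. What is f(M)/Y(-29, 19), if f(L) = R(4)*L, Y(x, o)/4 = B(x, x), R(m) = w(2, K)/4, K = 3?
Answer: -15/578 ≈ -0.025952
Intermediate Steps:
w(n, t) = -7 + n (w(n, t) = (-4 + n) - 3 = -7 + n)
R(m) = -5/4 (R(m) = (-7 + 2)/4 = -5*1/4 = -5/4)
B(d, H) = 1/2 + (5 + d)**2/4
Y(x, o) = 2 + (5 + x)**2 (Y(x, o) = 4*(1/2 + (5 + x)**2/4) = 2 + (5 + x)**2)
f(L) = -5*L/4
f(M)/Y(-29, 19) = (-5/4*12)/(2 + (5 - 29)**2) = -15/(2 + (-24)**2) = -15/(2 + 576) = -15/578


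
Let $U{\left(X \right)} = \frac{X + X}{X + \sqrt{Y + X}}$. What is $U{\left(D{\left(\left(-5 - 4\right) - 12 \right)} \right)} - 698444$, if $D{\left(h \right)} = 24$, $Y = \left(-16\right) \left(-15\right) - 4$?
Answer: $- \frac{55176788}{79} - \frac{24 \sqrt{65}}{79} \approx -6.9844 \cdot 10^{5}$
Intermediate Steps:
$Y = 236$ ($Y = 240 - 4 = 236$)
$U{\left(X \right)} = \frac{2 X}{X + \sqrt{236 + X}}$ ($U{\left(X \right)} = \frac{X + X}{X + \sqrt{236 + X}} = \frac{2 X}{X + \sqrt{236 + X}}$)
$U{\left(D{\left(\left(-5 - 4\right) - 12 \right)} \right)} - 698444 = 2 \cdot 24 \frac{1}{24 + \sqrt{236 + 24}} - 698444 = 2 \cdot 24 \frac{1}{24 + \sqrt{260}} - 698444 = 2 \cdot 24 \frac{1}{24 + 2 \sqrt{65}} - 698444 = \frac{48}{24 + 2 \sqrt{65}} - 698444 = -698444 + \frac{48}{24 + 2 \sqrt{65}}$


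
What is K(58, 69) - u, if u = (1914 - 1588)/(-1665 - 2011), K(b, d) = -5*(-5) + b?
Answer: 152717/1838 ≈ 83.089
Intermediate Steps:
K(b, d) = 25 + b
u = -163/1838 (u = 326/(-3676) = 326*(-1/3676) = -163/1838 ≈ -0.088683)
K(58, 69) - u = (25 + 58) - 1*(-163/1838) = 83 + 163/1838 = 152717/1838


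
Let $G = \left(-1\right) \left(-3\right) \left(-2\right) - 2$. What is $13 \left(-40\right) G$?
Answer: $4160$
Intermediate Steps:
$G = -8$ ($G = 3 \left(-2\right) - 2 = -6 - 2 = -8$)
$13 \left(-40\right) G = 13 \left(-40\right) \left(-8\right) = \left(-520\right) \left(-8\right) = 4160$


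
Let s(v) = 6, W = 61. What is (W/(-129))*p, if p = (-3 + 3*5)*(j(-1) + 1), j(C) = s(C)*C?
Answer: 1220/43 ≈ 28.372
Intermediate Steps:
j(C) = 6*C
p = -60 (p = (-3 + 3*5)*(6*(-1) + 1) = (-3 + 15)*(-6 + 1) = 12*(-5) = -60)
(W/(-129))*p = (61/(-129))*(-60) = (61*(-1/129))*(-60) = -61/129*(-60) = 1220/43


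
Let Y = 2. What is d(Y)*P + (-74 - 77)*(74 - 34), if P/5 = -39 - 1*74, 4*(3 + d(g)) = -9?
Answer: -12295/4 ≈ -3073.8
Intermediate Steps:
d(g) = -21/4 (d(g) = -3 + (¼)*(-9) = -3 - 9/4 = -21/4)
P = -565 (P = 5*(-39 - 1*74) = 5*(-39 - 74) = 5*(-113) = -565)
d(Y)*P + (-74 - 77)*(74 - 34) = -21/4*(-565) + (-74 - 77)*(74 - 34) = 11865/4 - 151*40 = 11865/4 - 6040 = -12295/4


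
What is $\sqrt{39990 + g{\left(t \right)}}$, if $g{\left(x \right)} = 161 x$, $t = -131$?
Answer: $\sqrt{18899} \approx 137.47$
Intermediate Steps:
$\sqrt{39990 + g{\left(t \right)}} = \sqrt{39990 + 161 \left(-131\right)} = \sqrt{39990 - 21091} = \sqrt{18899}$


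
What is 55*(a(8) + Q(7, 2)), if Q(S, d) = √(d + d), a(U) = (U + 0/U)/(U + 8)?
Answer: 275/2 ≈ 137.50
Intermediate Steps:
a(U) = U/(8 + U) (a(U) = (U + 0)/(8 + U) = U/(8 + U))
Q(S, d) = √2*√d (Q(S, d) = √(2*d) = √2*√d)
55*(a(8) + Q(7, 2)) = 55*(8/(8 + 8) + √2*√2) = 55*(8/16 + 2) = 55*(8*(1/16) + 2) = 55*(½ + 2) = 55*(5/2) = 275/2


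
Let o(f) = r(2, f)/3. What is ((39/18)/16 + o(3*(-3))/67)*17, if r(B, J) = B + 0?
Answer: 15895/6432 ≈ 2.4712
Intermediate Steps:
r(B, J) = B
o(f) = ⅔ (o(f) = 2/3 = 2*(⅓) = ⅔)
((39/18)/16 + o(3*(-3))/67)*17 = ((39/18)/16 + (⅔)/67)*17 = ((39*(1/18))*(1/16) + (⅔)*(1/67))*17 = ((13/6)*(1/16) + 2/201)*17 = (13/96 + 2/201)*17 = (935/6432)*17 = 15895/6432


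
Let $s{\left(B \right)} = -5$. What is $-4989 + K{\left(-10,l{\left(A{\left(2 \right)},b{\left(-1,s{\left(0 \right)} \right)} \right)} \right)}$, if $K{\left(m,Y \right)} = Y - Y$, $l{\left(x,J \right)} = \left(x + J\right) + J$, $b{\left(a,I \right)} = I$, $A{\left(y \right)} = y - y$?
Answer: $-4989$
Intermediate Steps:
$A{\left(y \right)} = 0$
$l{\left(x,J \right)} = x + 2 J$ ($l{\left(x,J \right)} = \left(J + x\right) + J = x + 2 J$)
$K{\left(m,Y \right)} = 0$
$-4989 + K{\left(-10,l{\left(A{\left(2 \right)},b{\left(-1,s{\left(0 \right)} \right)} \right)} \right)} = -4989 + 0 = -4989$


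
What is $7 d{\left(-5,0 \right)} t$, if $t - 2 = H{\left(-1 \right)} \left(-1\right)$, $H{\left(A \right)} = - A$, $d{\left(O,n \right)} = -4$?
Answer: $-28$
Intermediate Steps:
$t = 1$ ($t = 2 + \left(-1\right) \left(-1\right) \left(-1\right) = 2 + 1 \left(-1\right) = 2 - 1 = 1$)
$7 d{\left(-5,0 \right)} t = 7 \left(-4\right) 1 = \left(-28\right) 1 = -28$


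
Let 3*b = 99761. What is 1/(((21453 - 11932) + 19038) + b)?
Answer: 3/185438 ≈ 1.6178e-5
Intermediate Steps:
b = 99761/3 (b = (1/3)*99761 = 99761/3 ≈ 33254.)
1/(((21453 - 11932) + 19038) + b) = 1/(((21453 - 11932) + 19038) + 99761/3) = 1/((9521 + 19038) + 99761/3) = 1/(28559 + 99761/3) = 1/(185438/3) = 3/185438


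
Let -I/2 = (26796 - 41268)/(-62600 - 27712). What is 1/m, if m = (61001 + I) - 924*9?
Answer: 3763/198252449 ≈ 1.8981e-5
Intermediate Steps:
I = -1206/3763 (I = -2*(26796 - 41268)/(-62600 - 27712) = -(-28944)/(-90312) = -(-28944)*(-1)/90312 = -2*603/3763 = -1206/3763 ≈ -0.32049)
m = 198252449/3763 (m = (61001 - 1206/3763) - 924*9 = 229545557/3763 - 8316 = 198252449/3763 ≈ 52685.)
1/m = 1/(198252449/3763) = 3763/198252449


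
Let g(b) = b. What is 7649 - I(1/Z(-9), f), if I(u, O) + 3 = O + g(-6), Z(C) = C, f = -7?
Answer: 7665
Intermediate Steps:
I(u, O) = -9 + O (I(u, O) = -3 + (O - 6) = -3 + (-6 + O) = -9 + O)
7649 - I(1/Z(-9), f) = 7649 - (-9 - 7) = 7649 - 1*(-16) = 7649 + 16 = 7665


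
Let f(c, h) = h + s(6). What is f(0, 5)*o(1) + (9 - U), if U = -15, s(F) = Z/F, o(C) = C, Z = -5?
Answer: 169/6 ≈ 28.167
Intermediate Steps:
s(F) = -5/F
f(c, h) = -⅚ + h (f(c, h) = h - 5/6 = h - 5*⅙ = h - ⅚ = -⅚ + h)
f(0, 5)*o(1) + (9 - U) = (-⅚ + 5)*1 + (9 - 1*(-15)) = (25/6)*1 + (9 + 15) = 25/6 + 24 = 169/6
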